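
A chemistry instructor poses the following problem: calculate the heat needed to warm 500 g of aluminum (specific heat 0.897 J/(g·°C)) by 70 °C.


q = mcΔT = 500 × 0.897 × 70
= 31395.00 J

31395.00 J


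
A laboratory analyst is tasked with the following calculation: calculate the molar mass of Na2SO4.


M(Na2SO4) = 2×22.99 + 1×32.07 + 4×16.0
= 45.98 + 32.07 + 64.0
= 142.05 g/mol

142.05 g/mol


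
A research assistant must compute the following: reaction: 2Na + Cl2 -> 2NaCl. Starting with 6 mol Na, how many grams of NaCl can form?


Mole ratio NaCl:Na = 2:2
n(NaCl) = 6 × 2/2 = 6.000 mol
mass = 6.000 × 58.44 = 350.64 g

350.64 g


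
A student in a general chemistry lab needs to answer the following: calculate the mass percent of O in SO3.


M(SO3) = 1×32.07 + 3×16.0 = 80.07 g/mol
Mass of O = 3 × 16.0 = 48.00 g/mol
% O = 48.00/80.07 × 100 = 59.95%

59.95%


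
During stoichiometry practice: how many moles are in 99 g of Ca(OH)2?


M(Ca(OH)2) = 74.1 g/mol
n = mass/M = 99/74.1 = 1.336 mol

1.336 mol


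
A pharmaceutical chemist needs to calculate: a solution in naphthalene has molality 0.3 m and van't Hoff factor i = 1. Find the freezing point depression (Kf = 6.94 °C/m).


ΔTf = Kf × m × i
= 6.94 × 0.3 × 1
= 2.082 °C

2.082 °C


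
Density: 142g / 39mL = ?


ρ = mass/volume
= 142/39
= 3.641 g/mL

3.641 g/mL


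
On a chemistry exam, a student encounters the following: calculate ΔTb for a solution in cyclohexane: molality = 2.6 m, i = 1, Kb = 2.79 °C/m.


ΔTb = Kb × m × i
= 2.79 × 2.6 × 1
= 7.254 °C

7.254 °C


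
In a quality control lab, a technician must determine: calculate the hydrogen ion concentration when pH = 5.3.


[H+] = 10^(-pH) = 10^(-5.3)
= 5.01×10^-6 M

5.01×10^-6 M


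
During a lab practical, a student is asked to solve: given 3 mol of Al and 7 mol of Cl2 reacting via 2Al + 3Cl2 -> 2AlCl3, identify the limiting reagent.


Mole ratio available / coefficient:
  Al: 3/2 = 1.500
  Cl2: 7/3 = 2.333
Smaller ratio is limiting.

Al


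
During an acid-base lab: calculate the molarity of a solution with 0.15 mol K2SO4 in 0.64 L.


M = n/V = 0.15/0.64 = 0.234 mol/L

0.234 M


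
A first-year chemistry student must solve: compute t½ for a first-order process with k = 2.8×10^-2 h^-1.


t½ = ln2/k = 0.693147/(2.8×10^-2 h^-1)
= 24.76 h

24.76 h


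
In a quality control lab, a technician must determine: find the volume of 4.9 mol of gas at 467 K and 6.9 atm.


PV = nRT  (R = 0.08206 L·atm/(mol·K))
V = nRT/P = 4.9×0.08206×467/6.9
= 27.214 L

27.214 L


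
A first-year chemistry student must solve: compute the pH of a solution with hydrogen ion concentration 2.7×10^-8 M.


pH = -log10([H+]) = -log10(2.7×10^-8)
= 8 - log10(2.7)
= 8 - 0.43
= 7.57

7.57


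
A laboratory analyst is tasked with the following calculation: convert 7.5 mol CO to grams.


M(CO) = 28.01 g/mol
mass = n × M = 7.5 × 28.01 = 210.08 g

210.08 g


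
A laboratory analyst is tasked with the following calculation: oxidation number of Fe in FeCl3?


x + 3(-1) = 0, so x = +3
Oxidation number: +3

+3


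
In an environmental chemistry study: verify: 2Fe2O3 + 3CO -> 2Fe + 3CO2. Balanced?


Equation: 2Fe2O3 + 3CO -> 2Fe + 3CO2
Check atoms: C: 3=3, Fe: 4≠2, O: 9≠6
Not balanced

No, not balanced


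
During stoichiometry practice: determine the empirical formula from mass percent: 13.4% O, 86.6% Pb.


Assume 100 g sample. Moles of each element:
  O: 13.4/16.0 = 0.838 mol
  Pb: 86.6/207.2 = 0.418 mol
Divide by smallest (0.418):
  O: 0.838/0.418 = 2.0
  Pb: 0.418/0.418 = 1.0
Empirical formula: PbO2

PbO2


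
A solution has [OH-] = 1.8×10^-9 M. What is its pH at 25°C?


pOH = -log10([OH-]) = -log10(1.8×10^-9)
= 9 - log10(1.8) = 8.74
pH = 14 - pOH = 14 - 8.74 = 5.26

5.26


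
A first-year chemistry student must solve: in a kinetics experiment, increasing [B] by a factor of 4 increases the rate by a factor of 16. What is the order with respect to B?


rate ∝ [B]^n
4^n = 16 → n = 2
Order in B: 2

2


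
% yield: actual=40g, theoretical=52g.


% yield = actual/theoretical × 100
= 40/52 × 100
= 76.92%

76.92%


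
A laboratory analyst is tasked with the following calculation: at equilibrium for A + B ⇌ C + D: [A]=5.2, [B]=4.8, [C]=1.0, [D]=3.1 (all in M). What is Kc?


Kc = [C][D]/([A][B])
= (1.0^1 × 3.1^1)/(5.2^1 × 4.8^1)
= 3.1/24.96
= 0.1242

0.1242


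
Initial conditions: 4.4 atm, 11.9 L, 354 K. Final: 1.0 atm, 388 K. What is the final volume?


P1V1/T1 = P2V2/T2
V2 = P1V1T2/(T1P2)
= 4.4×11.9×388/(354×1.0)
= 57.389 L

57.389 L


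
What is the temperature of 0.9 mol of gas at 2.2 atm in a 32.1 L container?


PV = nRT  (R = 0.08206 L·atm/(mol·K))
T = PV/(nR) = 2.2×32.1/(0.9×0.08206)
= 70.62/0.073854
= 956.21 K

956.21 K


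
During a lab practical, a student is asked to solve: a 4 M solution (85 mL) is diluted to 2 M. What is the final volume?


C1V1 = C2V2
4 × 85 = 2 × V2
V2 = 340/2 = 170.0 mL

170.0 mL


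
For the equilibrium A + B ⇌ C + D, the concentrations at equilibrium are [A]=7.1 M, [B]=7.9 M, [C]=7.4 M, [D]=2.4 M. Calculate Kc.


Kc = [C][D]/([A][B])
= (7.4^1 × 2.4^1)/(7.1^1 × 7.9^1)
= 17.76/56.09
= 0.3166

0.3166


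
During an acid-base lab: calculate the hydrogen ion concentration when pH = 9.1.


[H+] = 10^(-pH) = 10^(-9.1)
= 7.94×10^-10 M

7.94×10^-10 M


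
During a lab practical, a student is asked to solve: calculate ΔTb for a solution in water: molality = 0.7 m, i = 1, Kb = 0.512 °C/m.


ΔTb = Kb × m × i
= 0.512 × 0.7 × 1
= 0.3584 °C

0.3584 °C


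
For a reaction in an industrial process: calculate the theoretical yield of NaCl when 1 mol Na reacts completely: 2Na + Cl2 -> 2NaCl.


Mole ratio NaCl:Na = 2:2
n(NaCl) = 1 × 2/2 = 1.000 mol
mass = 1.000 × 58.44 = 58.44 g

58.44 g


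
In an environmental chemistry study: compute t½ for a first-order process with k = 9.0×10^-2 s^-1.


t½ = ln2/k = 0.693147/(9.0×10^-2 s^-1)
= 7.702 s

7.702 s


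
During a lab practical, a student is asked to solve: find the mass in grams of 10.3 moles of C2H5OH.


M(C2H5OH) = 46.07 g/mol
mass = n × M = 10.3 × 46.07 = 474.52 g

474.52 g


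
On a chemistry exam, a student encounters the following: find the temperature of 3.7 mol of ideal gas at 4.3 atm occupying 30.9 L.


PV = nRT  (R = 0.08206 L·atm/(mol·K))
T = PV/(nR) = 4.3×30.9/(3.7×0.08206)
= 132.87/0.303622
= 437.62 K

437.62 K


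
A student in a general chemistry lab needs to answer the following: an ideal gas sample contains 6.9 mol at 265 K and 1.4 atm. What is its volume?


PV = nRT  (R = 0.08206 L·atm/(mol·K))
V = nRT/P = 6.9×0.08206×265/1.4
= 107.176 L

107.176 L


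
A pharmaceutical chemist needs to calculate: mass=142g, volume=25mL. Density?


ρ = mass/volume
= 142/25
= 5.68 g/mL

5.68 g/mL


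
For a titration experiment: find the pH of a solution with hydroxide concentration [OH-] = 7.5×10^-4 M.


pOH = -log10([OH-]) = -log10(7.5×10^-4)
= 4 - log10(7.5) = 3.12
pH = 14 - pOH = 14 - 3.12 = 10.88

10.88


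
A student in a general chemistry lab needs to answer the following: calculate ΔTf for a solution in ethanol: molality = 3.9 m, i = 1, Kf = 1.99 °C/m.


ΔTf = Kf × m × i
= 1.99 × 3.9 × 1
= 7.761 °C

7.761 °C


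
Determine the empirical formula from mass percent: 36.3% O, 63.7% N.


Assume 100 g sample. Moles of each element:
  O: 36.3/16.0 = 2.269 mol
  N: 63.7/14.01 = 4.547 mol
Divide by smallest (2.269):
  O: 2.269/2.269 = 1.0
  N: 4.547/2.269 = 2.0
Empirical formula: N2O

N2O


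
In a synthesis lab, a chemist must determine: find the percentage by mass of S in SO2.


M(SO2) = 1×32.07 + 2×16.0 = 64.07 g/mol
Mass of S = 1 × 32.07 = 32.07 g/mol
% S = 32.07/64.07 × 100 = 50.05%

50.05%


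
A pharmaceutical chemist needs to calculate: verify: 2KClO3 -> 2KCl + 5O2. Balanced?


Equation: 2KClO3 -> 2KCl + 5O2
Check atoms: Cl: 2=2, K: 2=2, O: 6≠10
Not balanced

No, not balanced


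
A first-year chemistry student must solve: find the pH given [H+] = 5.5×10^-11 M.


pH = -log10([H+]) = -log10(5.5×10^-11)
= 11 - log10(5.5)
= 11 - 0.74
= 10.26

10.26


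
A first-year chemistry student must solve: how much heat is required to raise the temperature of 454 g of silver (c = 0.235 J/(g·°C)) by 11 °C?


q = mcΔT = 454 × 0.235 × 11
= 1173.59 J

1173.59 J


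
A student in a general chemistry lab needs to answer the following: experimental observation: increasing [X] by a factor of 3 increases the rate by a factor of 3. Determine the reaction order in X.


rate ∝ [X]^n
3^n = 3 → n = 1
Order in X: 1

1


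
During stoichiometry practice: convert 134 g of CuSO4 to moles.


M(CuSO4) = 159.62 g/mol
n = mass/M = 134/159.62 = 0.8395 mol

0.8395 mol


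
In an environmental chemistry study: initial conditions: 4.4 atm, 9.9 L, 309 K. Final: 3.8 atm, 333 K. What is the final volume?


P1V1/T1 = P2V2/T2
V2 = P1V1T2/(T1P2)
= 4.4×9.9×333/(309×3.8)
= 12.354 L

12.354 L


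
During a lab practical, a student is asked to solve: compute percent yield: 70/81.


% yield = actual/theoretical × 100
= 70/81 × 100
= 86.42%

86.42%


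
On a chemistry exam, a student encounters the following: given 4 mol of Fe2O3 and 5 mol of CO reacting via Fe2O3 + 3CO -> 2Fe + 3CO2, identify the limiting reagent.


Mole ratio available / coefficient:
  Fe2O3: 4/1 = 4.000
  CO: 5/3 = 1.667
Smaller ratio is limiting.

CO


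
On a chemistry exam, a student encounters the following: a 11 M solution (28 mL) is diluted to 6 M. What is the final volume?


C1V1 = C2V2
11 × 28 = 6 × V2
V2 = 308/6 = 51.33 mL

51.33 mL


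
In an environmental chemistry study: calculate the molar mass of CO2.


M(CO2) = 1×12.01 + 2×16.0
= 12.01 + 32.0
= 44.01 g/mol

44.01 g/mol


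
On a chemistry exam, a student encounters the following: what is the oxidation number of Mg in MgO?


Group 2 metal: +2
Oxidation number: +2

+2


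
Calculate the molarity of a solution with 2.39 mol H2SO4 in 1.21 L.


M = n/V = 2.39/1.21 = 1.975 mol/L

1.975 M


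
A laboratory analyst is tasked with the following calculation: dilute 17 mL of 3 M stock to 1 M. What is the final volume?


C1V1 = C2V2
3 × 17 = 1 × V2
V2 = 51/1 = 51.0 mL

51.0 mL


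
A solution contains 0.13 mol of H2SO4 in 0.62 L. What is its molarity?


M = n/V = 0.13/0.62 = 0.210 mol/L

0.210 M


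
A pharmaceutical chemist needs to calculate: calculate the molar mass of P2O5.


M(P2O5) = 2×30.97 + 5×16.0
= 61.94 + 80.0
= 141.94 g/mol

141.94 g/mol


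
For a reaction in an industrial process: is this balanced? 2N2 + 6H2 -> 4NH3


Equation: 2N2 + 6H2 -> 4NH3
Check atoms: H: 12=12, N: 4=4
Balanced

Yes, balanced


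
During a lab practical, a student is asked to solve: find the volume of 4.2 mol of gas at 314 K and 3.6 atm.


PV = nRT  (R = 0.08206 L·atm/(mol·K))
V = nRT/P = 4.2×0.08206×314/3.6
= 30.061 L

30.061 L


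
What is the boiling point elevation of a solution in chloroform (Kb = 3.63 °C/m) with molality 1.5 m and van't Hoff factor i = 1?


ΔTb = Kb × m × i
= 3.63 × 1.5 × 1
= 5.445 °C

5.445 °C


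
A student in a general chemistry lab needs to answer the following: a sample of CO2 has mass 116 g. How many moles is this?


M(CO2) = 44.01 g/mol
n = mass/M = 116/44.01 = 2.6358 mol

2.6358 mol


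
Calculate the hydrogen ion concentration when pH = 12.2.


[H+] = 10^(-pH) = 10^(-12.2)
= 6.31×10^-13 M

6.31×10^-13 M


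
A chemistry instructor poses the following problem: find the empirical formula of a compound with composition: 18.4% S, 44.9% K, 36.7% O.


Assume 100 g sample. Moles of each element:
  S: 18.4/32.07 = 0.574 mol
  K: 44.9/39.1 = 1.148 mol
  O: 36.7/16.0 = 2.294 mol
Divide by smallest (0.574):
  S: 0.574/0.574 = 1.0
  K: 1.148/0.574 = 2.0
  O: 2.294/0.574 = 4.0
Empirical formula: K2SO4

K2SO4


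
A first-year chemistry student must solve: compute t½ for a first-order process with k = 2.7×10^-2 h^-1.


t½ = ln2/k = 0.693147/(2.7×10^-2 h^-1)
= 25.67 h

25.67 h


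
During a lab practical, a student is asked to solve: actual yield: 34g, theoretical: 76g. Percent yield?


% yield = actual/theoretical × 100
= 34/76 × 100
= 44.74%

44.74%


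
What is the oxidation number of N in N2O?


2x + (-2) = 0, so x = +1
Oxidation number: +1

+1


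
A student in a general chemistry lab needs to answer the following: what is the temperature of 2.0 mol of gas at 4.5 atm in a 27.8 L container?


PV = nRT  (R = 0.08206 L·atm/(mol·K))
T = PV/(nR) = 4.5×27.8/(2.0×0.08206)
= 125.10/0.164120
= 762.25 K

762.25 K


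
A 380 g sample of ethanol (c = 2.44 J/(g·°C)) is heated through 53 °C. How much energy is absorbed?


q = mcΔT = 380 × 2.44 × 53
= 49141.60 J

49141.60 J


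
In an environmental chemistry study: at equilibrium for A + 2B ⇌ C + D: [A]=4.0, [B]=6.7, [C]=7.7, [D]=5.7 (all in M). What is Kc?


Kc = [C][D]/([A][B]^2)
= (7.7^1 × 5.7^1)/(4.0^1 × 6.7^2)
= 43.89/179.56
= 0.2444

0.2444


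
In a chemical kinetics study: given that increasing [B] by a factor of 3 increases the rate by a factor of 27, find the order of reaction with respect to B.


rate ∝ [B]^n
3^n = 27 → n = 3
Order in B: 3

3


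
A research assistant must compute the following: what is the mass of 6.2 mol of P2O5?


M(P2O5) = 141.94 g/mol
mass = n × M = 6.2 × 141.94 = 880.03 g

880.03 g


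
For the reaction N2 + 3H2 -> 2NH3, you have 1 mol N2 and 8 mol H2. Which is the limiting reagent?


Mole ratio available / coefficient:
  N2: 1/1 = 1.000
  H2: 8/3 = 2.667
Smaller ratio is limiting.

N2


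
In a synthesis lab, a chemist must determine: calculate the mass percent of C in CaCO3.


M(CaCO3) = 1×40.08 + 1×12.01 + 3×16.0 = 100.09 g/mol
Mass of C = 1 × 12.01 = 12.01 g/mol
% C = 12.01/100.09 × 100 = 12.00%

12.00%


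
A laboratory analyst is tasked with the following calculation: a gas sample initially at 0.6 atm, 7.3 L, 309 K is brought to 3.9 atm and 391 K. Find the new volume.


P1V1/T1 = P2V2/T2
V2 = P1V1T2/(T1P2)
= 0.6×7.3×391/(309×3.9)
= 1.421 L

1.421 L


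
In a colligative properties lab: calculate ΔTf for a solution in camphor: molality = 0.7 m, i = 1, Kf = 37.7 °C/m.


ΔTf = Kf × m × i
= 37.7 × 0.7 × 1
= 26.39 °C

26.39 °C


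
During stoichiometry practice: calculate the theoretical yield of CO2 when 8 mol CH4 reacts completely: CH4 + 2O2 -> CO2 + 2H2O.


Mole ratio CO2:CH4 = 1:1
n(CO2) = 8 × 1/1 = 8.000 mol
mass = 8.000 × 44.01 = 352.08 g

352.08 g


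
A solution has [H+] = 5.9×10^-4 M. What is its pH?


pH = -log10([H+]) = -log10(5.9×10^-4)
= 4 - log10(5.9)
= 4 - 0.77
= 3.23

3.23


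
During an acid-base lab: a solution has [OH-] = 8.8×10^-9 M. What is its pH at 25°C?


pOH = -log10([OH-]) = -log10(8.8×10^-9)
= 9 - log10(8.8) = 8.06
pH = 14 - pOH = 14 - 8.06 = 5.94

5.94


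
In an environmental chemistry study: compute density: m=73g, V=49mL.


ρ = mass/volume
= 73/49
= 1.49 g/mL

1.49 g/mL


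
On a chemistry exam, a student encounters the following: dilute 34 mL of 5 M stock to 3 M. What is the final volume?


C1V1 = C2V2
5 × 34 = 3 × V2
V2 = 170/3 = 56.67 mL

56.67 mL


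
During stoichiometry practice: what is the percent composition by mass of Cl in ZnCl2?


M(ZnCl2) = 1×65.38 + 2×35.45 = 136.28 g/mol
Mass of Cl = 2 × 35.45 = 70.90 g/mol
% Cl = 70.90/136.28 × 100 = 52.03%

52.03%


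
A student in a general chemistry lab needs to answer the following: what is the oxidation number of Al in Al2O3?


Al is +3
Oxidation number: +3

+3


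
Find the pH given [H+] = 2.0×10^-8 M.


pH = -log10([H+]) = -log10(2.0×10^-8)
= 8 - log10(2.0)
= 8 - 0.3
= 7.7

7.7


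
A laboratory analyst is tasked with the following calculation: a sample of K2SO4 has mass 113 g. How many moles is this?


M(K2SO4) = 174.27 g/mol
n = mass/M = 113/174.27 = 0.6484 mol

0.6484 mol


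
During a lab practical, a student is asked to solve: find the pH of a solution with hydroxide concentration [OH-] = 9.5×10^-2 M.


pOH = -log10([OH-]) = -log10(9.5×10^-2)
= 2 - log10(9.5) = 1.02
pH = 14 - pOH = 14 - 1.02 = 12.98

12.98


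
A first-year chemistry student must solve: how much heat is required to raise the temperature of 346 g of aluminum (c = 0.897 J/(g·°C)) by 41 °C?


q = mcΔT = 346 × 0.897 × 41
= 12724.84 J

12724.84 J


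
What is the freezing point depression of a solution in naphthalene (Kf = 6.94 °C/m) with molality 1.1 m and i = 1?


ΔTf = Kf × m × i
= 6.94 × 1.1 × 1
= 7.634 °C

7.634 °C


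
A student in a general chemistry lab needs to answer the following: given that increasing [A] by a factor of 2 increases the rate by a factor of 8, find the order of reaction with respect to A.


rate ∝ [A]^n
2^n = 8 → n = 3
Order in A: 3

3


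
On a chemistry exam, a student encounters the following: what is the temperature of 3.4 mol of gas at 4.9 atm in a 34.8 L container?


PV = nRT  (R = 0.08206 L·atm/(mol·K))
T = PV/(nR) = 4.9×34.8/(3.4×0.08206)
= 170.52/0.279004
= 611.17 K

611.17 K


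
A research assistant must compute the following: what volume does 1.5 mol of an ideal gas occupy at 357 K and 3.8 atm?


PV = nRT  (R = 0.08206 L·atm/(mol·K))
V = nRT/P = 1.5×0.08206×357/3.8
= 11.564 L

11.564 L


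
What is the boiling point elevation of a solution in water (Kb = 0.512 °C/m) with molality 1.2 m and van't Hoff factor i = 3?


ΔTb = Kb × m × i
= 0.512 × 1.2 × 3
= 1.8432 °C

1.8432 °C


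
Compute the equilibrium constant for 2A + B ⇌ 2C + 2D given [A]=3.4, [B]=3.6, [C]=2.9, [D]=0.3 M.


Kc = [C]^2[D]^2/([A]^2[B])
= (2.9^2 × 0.3^2)/(3.4^2 × 3.6^1)
= 0.7569/41.616
= 0.01819

0.01819


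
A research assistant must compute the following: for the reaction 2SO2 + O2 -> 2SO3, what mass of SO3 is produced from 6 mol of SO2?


Mole ratio SO3:SO2 = 2:2
n(SO3) = 6 × 2/2 = 6.000 mol
mass = 6.000 × 80.07 = 480.42 g

480.42 g


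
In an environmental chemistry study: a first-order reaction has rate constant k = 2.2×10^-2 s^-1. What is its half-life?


t½ = ln2/k = 0.693147/(2.2×10^-2 s^-1)
= 31.51 s

31.51 s


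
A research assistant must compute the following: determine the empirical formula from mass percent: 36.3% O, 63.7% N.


Assume 100 g sample. Moles of each element:
  O: 36.3/16.0 = 2.269 mol
  N: 63.7/14.01 = 4.547 mol
Divide by smallest (2.269):
  O: 2.269/2.269 = 1.0
  N: 4.547/2.269 = 2.0
Empirical formula: N2O

N2O


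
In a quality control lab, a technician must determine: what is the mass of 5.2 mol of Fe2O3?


M(Fe2O3) = 159.7 g/mol
mass = n × M = 5.2 × 159.7 = 830.44 g

830.44 g


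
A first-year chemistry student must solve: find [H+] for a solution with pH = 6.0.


[H+] = 10^(-pH) = 10^(-6.0)
= 1.0×10^-6 M

1.0×10^-6 M


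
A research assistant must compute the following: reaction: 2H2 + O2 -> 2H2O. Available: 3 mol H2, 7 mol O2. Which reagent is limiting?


Mole ratio available / coefficient:
  H2: 3/2 = 1.500
  O2: 7/1 = 7.000
Smaller ratio is limiting.

H2


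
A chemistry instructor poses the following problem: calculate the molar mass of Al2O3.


M(Al2O3) = 2×26.98 + 3×16.0
= 53.96 + 48.0
= 101.96 g/mol

101.96 g/mol


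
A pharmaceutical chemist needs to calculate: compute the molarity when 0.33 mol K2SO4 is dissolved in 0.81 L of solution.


M = n/V = 0.33/0.81 = 0.407 mol/L

0.407 M


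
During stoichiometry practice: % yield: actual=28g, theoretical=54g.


% yield = actual/theoretical × 100
= 28/54 × 100
= 51.85%

51.85%


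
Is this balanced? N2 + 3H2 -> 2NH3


Equation: N2 + 3H2 -> 2NH3
Check atoms: H: 6=6, N: 2=2
Balanced

Yes, balanced


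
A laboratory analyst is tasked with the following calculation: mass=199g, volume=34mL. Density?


ρ = mass/volume
= 199/34
= 5.853 g/mL

5.853 g/mL


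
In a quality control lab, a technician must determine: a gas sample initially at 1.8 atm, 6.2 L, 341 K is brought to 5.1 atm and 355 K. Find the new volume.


P1V1/T1 = P2V2/T2
V2 = P1V1T2/(T1P2)
= 1.8×6.2×355/(341×5.1)
= 2.278 L

2.278 L


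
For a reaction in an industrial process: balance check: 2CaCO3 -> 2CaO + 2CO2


Equation: 2CaCO3 -> 2CaO + 2CO2
Check atoms: C: 2=2, Ca: 2=2, O: 6=6
Balanced

Yes, balanced


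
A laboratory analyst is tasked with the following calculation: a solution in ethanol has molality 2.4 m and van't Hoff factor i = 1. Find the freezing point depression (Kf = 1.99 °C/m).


ΔTf = Kf × m × i
= 1.99 × 2.4 × 1
= 4.776 °C

4.776 °C


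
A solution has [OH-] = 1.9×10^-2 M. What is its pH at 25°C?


pOH = -log10([OH-]) = -log10(1.9×10^-2)
= 2 - log10(1.9) = 1.72
pH = 14 - pOH = 14 - 1.72 = 12.28

12.28


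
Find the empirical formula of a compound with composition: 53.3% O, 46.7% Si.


Assume 100 g sample. Moles of each element:
  O: 53.3/16.0 = 3.331 mol
  Si: 46.7/28.09 = 1.663 mol
Divide by smallest (1.663):
  O: 3.331/1.663 = 2.0
  Si: 1.663/1.663 = 1.0
Empirical formula: SiO2

SiO2


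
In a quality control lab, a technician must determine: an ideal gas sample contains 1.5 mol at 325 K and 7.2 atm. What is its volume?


PV = nRT  (R = 0.08206 L·atm/(mol·K))
V = nRT/P = 1.5×0.08206×325/7.2
= 5.556 L

5.556 L


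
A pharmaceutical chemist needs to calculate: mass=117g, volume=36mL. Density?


ρ = mass/volume
= 117/36
= 3.25 g/mL

3.25 g/mL


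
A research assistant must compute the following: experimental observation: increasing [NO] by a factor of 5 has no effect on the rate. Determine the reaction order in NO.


rate ∝ [NO]^n
rate ∝ [NO]^0
Order in NO: 0

0


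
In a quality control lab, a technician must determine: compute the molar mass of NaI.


M(NaI) = 1×22.99 + 1×126.9
= 22.99 + 126.9
= 149.89 g/mol

149.89 g/mol


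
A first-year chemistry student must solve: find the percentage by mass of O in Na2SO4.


M(Na2SO4) = 2×22.99 + 1×32.07 + 4×16.0 = 142.05 g/mol
Mass of O = 4 × 16.0 = 64.00 g/mol
% O = 64.00/142.05 × 100 = 45.05%

45.05%


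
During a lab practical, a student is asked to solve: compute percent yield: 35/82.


% yield = actual/theoretical × 100
= 35/82 × 100
= 42.68%

42.68%


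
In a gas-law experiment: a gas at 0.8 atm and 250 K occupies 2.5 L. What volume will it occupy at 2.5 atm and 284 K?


P1V1/T1 = P2V2/T2
V2 = P1V1T2/(T1P2)
= 0.8×2.5×284/(250×2.5)
= 0.909 L

0.909 L


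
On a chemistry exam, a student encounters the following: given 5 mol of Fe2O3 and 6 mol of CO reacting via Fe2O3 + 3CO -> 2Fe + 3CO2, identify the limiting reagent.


Mole ratio available / coefficient:
  Fe2O3: 5/1 = 5.000
  CO: 6/3 = 2.000
Smaller ratio is limiting.

CO


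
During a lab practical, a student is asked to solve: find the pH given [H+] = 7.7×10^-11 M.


pH = -log10([H+]) = -log10(7.7×10^-11)
= 11 - log10(7.7)
= 11 - 0.89
= 10.11

10.11


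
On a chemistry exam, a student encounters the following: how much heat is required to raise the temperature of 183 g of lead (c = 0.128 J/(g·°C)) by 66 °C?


q = mcΔT = 183 × 0.128 × 66
= 1545.98 J

1545.98 J


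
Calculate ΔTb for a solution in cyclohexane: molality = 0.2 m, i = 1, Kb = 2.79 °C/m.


ΔTb = Kb × m × i
= 2.79 × 0.2 × 1
= 0.558 °C

0.558 °C


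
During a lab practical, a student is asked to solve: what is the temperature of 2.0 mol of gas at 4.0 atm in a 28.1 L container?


PV = nRT  (R = 0.08206 L·atm/(mol·K))
T = PV/(nR) = 4.0×28.1/(2.0×0.08206)
= 112.40/0.164120
= 684.86 K

684.86 K


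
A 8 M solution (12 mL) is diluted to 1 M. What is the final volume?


C1V1 = C2V2
8 × 12 = 1 × V2
V2 = 96/1 = 96.0 mL

96.0 mL


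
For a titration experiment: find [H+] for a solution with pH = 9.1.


[H+] = 10^(-pH) = 10^(-9.1)
= 7.94×10^-10 M

7.94×10^-10 M


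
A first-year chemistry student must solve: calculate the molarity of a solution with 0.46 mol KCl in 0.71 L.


M = n/V = 0.46/0.71 = 0.648 mol/L

0.648 M


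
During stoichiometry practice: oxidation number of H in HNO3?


H is +1 with nonmetals
Oxidation number: +1

+1


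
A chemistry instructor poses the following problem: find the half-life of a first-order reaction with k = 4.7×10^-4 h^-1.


t½ = ln2/k = 0.693147/(4.7×10^-4 h^-1)
= 1475 h

1475 h


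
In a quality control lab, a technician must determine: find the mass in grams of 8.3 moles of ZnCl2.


M(ZnCl2) = 136.28 g/mol
mass = n × M = 8.3 × 136.28 = 1131.12 g

1131.12 g


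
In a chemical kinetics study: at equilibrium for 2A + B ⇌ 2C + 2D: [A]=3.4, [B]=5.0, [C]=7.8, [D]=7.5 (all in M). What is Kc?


Kc = [C]^2[D]^2/([A]^2[B])
= (7.8^2 × 7.5^2)/(3.4^2 × 5.0^1)
= 3422.25/57.8
= 59.21

59.21


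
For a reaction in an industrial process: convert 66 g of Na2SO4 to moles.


M(Na2SO4) = 142.05 g/mol
n = mass/M = 66/142.05 = 0.4646 mol

0.4646 mol


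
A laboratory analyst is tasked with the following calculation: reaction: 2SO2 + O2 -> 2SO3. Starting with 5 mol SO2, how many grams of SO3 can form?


Mole ratio SO3:SO2 = 2:2
n(SO3) = 5 × 2/2 = 5.000 mol
mass = 5.000 × 80.07 = 400.35 g

400.35 g


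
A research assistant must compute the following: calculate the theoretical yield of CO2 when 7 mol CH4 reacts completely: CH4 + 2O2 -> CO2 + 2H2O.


Mole ratio CO2:CH4 = 1:1
n(CO2) = 7 × 1/1 = 7.000 mol
mass = 7.000 × 44.01 = 308.07 g

308.07 g


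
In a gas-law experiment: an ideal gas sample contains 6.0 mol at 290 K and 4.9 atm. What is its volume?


PV = nRT  (R = 0.08206 L·atm/(mol·K))
V = nRT/P = 6.0×0.08206×290/4.9
= 29.14 L

29.14 L


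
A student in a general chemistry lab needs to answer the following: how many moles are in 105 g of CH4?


M(CH4) = 16.04 g/mol
n = mass/M = 105/16.04 = 6.5461 mol

6.5461 mol


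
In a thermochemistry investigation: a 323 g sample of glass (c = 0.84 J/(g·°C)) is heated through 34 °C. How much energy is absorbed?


q = mcΔT = 323 × 0.84 × 34
= 9224.88 J

9224.88 J


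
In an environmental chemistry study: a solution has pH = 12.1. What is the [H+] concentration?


[H+] = 10^(-pH) = 10^(-12.1)
= 7.94×10^-13 M

7.94×10^-13 M


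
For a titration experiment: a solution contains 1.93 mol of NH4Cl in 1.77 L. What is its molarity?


M = n/V = 1.93/1.77 = 1.090 mol/L

1.090 M


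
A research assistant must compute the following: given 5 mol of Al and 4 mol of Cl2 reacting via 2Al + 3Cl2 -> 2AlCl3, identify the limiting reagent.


Mole ratio available / coefficient:
  Al: 5/2 = 2.500
  Cl2: 4/3 = 1.333
Smaller ratio is limiting.

Cl2


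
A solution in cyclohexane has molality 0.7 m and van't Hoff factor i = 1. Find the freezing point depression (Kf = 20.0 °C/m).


ΔTf = Kf × m × i
= 20.0 × 0.7 × 1
= 14.0 °C

14.0 °C


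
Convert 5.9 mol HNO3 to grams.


M(HNO3) = 63.02 g/mol
mass = n × M = 5.9 × 63.02 = 371.82 g

371.82 g


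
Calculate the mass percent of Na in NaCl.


M(NaCl) = 1×22.99 + 1×35.45 = 58.44 g/mol
Mass of Na = 1 × 22.99 = 22.99 g/mol
% Na = 22.99/58.44 × 100 = 39.34%

39.34%


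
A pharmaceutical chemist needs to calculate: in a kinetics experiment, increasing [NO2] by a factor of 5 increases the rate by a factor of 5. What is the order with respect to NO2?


rate ∝ [NO2]^n
5^n = 5 → n = 1
Order in NO2: 1

1


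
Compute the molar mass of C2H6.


M(C2H6) = 2×12.01 + 6×1.008
= 24.02 + 6.05
= 30.07 g/mol

30.07 g/mol


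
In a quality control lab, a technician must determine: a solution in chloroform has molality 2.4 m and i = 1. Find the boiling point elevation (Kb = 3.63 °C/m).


ΔTb = Kb × m × i
= 3.63 × 2.4 × 1
= 8.712 °C

8.712 °C


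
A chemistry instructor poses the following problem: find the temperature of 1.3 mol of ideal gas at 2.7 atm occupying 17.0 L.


PV = nRT  (R = 0.08206 L·atm/(mol·K))
T = PV/(nR) = 2.7×17.0/(1.3×0.08206)
= 45.90/0.106678
= 430.27 K

430.27 K


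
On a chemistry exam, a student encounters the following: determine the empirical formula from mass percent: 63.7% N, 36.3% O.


Assume 100 g sample. Moles of each element:
  N: 63.7/14.01 = 4.547 mol
  O: 36.3/16.0 = 2.269 mol
Divide by smallest (2.269):
  N: 4.547/2.269 = 2.0
  O: 2.269/2.269 = 1.0
Empirical formula: N2O

N2O


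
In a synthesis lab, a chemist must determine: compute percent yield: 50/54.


% yield = actual/theoretical × 100
= 50/54 × 100
= 92.59%

92.59%


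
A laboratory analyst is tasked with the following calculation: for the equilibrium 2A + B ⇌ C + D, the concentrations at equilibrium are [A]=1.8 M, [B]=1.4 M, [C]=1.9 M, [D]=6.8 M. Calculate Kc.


Kc = [C][D]/([A]^2[B])
= (1.9^1 × 6.8^1)/(1.8^2 × 1.4^1)
= 12.92/4.536
= 2.848

2.848


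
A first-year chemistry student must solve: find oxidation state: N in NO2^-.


x + 2(-2) = -1, so x = +3
Oxidation number: +3

+3


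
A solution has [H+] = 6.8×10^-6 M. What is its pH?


pH = -log10([H+]) = -log10(6.8×10^-6)
= 6 - log10(6.8)
= 6 - 0.83
= 5.17

5.17


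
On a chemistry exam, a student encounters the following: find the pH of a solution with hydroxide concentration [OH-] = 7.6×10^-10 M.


pOH = -log10([OH-]) = -log10(7.6×10^-10)
= 10 - log10(7.6) = 9.12
pH = 14 - pOH = 14 - 9.12 = 4.88

4.88


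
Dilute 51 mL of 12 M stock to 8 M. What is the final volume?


C1V1 = C2V2
12 × 51 = 8 × V2
V2 = 612/8 = 76.5 mL

76.5 mL


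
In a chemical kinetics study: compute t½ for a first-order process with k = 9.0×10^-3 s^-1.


t½ = ln2/k = 0.693147/(9.0×10^-3 s^-1)
= 77.02 s

77.02 s


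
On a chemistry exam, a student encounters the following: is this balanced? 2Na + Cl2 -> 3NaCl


Equation: 2Na + Cl2 -> 3NaCl
Check atoms: Cl: 2≠3, Na: 2≠3
Not balanced

No, not balanced


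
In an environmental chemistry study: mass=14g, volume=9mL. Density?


ρ = mass/volume
= 14/9
= 1.556 g/mL

1.556 g/mL


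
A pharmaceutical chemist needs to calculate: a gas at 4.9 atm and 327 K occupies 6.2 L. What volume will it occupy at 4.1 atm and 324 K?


P1V1/T1 = P2V2/T2
V2 = P1V1T2/(T1P2)
= 4.9×6.2×324/(327×4.1)
= 7.342 L

7.342 L


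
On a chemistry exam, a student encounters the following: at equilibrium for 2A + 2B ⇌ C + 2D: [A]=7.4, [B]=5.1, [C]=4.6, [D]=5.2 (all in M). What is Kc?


Kc = [C][D]^2/([A]^2[B]^2)
= (4.6^1 × 5.2^2)/(7.4^2 × 5.1^2)
= 124.384/1424.3076
= 0.08733

0.08733


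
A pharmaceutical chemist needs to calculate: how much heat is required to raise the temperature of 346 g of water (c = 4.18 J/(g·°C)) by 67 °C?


q = mcΔT = 346 × 4.18 × 67
= 96900.76 J

96900.76 J


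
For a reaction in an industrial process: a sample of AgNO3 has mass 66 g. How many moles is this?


M(AgNO3) = 169.88 g/mol
n = mass/M = 66/169.88 = 0.3885 mol

0.3885 mol


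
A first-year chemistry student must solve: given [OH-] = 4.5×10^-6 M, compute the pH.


pOH = -log10([OH-]) = -log10(4.5×10^-6)
= 6 - log10(4.5) = 5.35
pH = 14 - pOH = 14 - 5.35 = 8.65

8.65


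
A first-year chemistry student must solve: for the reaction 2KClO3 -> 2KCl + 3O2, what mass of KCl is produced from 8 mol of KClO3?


Mole ratio KCl:KClO3 = 2:2
n(KCl) = 8 × 2/2 = 8.000 mol
mass = 8.000 × 74.55 = 596.4 g

596.4 g


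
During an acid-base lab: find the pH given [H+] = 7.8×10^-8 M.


pH = -log10([H+]) = -log10(7.8×10^-8)
= 8 - log10(7.8)
= 8 - 0.89
= 7.11

7.11


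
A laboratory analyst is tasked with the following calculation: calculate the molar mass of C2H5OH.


M(C2H5OH) = 2×12.01 + 6×1.008 + 1×16.0
= 24.02 + 6.05 + 16.0
= 46.07 g/mol

46.07 g/mol


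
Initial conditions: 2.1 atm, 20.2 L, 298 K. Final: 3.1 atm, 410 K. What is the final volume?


P1V1/T1 = P2V2/T2
V2 = P1V1T2/(T1P2)
= 2.1×20.2×410/(298×3.1)
= 18.827 L

18.827 L


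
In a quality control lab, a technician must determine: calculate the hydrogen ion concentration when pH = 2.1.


[H+] = 10^(-pH) = 10^(-2.1)
= 7.94×10^-3 M

7.94×10^-3 M


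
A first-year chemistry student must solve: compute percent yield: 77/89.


% yield = actual/theoretical × 100
= 77/89 × 100
= 86.52%

86.52%


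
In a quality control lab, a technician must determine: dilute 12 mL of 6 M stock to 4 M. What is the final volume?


C1V1 = C2V2
6 × 12 = 4 × V2
V2 = 72/4 = 18.0 mL

18.0 mL


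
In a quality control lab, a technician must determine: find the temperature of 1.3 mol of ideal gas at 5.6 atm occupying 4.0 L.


PV = nRT  (R = 0.08206 L·atm/(mol·K))
T = PV/(nR) = 5.6×4.0/(1.3×0.08206)
= 22.40/0.106678
= 209.98 K

209.98 K


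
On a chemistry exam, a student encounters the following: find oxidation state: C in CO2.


x + 2(-2) = 0, so x = +4
Oxidation number: +4

+4


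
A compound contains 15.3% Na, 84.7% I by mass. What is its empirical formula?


Assume 100 g sample. Moles of each element:
  Na: 15.3/22.99 = 0.666 mol
  I: 84.7/126.9 = 0.667 mol
Divide by smallest (0.666):
  Na: 0.666/0.666 = 1.0
  I: 0.667/0.666 = 1.0
Empirical formula: NaI

NaI


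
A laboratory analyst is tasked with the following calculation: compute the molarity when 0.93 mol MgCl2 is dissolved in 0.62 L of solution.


M = n/V = 0.93/0.62 = 1.500 mol/L

1.500 M


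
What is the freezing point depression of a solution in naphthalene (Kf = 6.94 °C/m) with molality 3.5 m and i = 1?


ΔTf = Kf × m × i
= 6.94 × 3.5 × 1
= 24.29 °C

24.29 °C


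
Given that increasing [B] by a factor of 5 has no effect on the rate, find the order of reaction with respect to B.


rate ∝ [B]^n
rate ∝ [B]^0
Order in B: 0

0


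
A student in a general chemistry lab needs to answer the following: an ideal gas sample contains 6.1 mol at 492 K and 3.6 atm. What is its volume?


PV = nRT  (R = 0.08206 L·atm/(mol·K))
V = nRT/P = 6.1×0.08206×492/3.6
= 68.411 L

68.411 L


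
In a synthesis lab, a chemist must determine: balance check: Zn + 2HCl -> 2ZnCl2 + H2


Equation: Zn + 2HCl -> 2ZnCl2 + H2
Check atoms: Cl: 2≠4, H: 2=2, Zn: 1≠2
Not balanced

No, not balanced


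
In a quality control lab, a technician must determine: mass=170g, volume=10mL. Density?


ρ = mass/volume
= 170/10
= 17.0 g/mL

17.0 g/mL


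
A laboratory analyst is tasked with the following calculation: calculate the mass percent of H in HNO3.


M(HNO3) = 1×1.008 + 1×14.01 + 3×16.0 = 63.018 g/mol
Mass of H = 1 × 1.008 = 1.008 g/mol
% H = 1.008/63.018 × 100 = 1.60%

1.60%


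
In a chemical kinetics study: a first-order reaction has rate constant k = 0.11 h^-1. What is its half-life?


t½ = ln2/k = 0.693147/(0.11 h^-1)
= 6.301 h

6.301 h


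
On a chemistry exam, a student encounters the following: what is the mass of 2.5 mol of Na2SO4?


M(Na2SO4) = 142.05 g/mol
mass = n × M = 2.5 × 142.05 = 355.13 g

355.13 g


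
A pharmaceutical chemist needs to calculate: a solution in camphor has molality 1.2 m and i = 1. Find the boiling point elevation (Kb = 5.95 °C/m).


ΔTb = Kb × m × i
= 5.95 × 1.2 × 1
= 7.14 °C

7.14 °C


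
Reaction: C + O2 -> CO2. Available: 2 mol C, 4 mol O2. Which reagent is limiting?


Mole ratio available / coefficient:
  C: 2/1 = 2.000
  O2: 4/1 = 4.000
Smaller ratio is limiting.

C


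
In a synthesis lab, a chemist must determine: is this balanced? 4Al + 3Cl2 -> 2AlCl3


Equation: 4Al + 3Cl2 -> 2AlCl3
Check atoms: Al: 4≠2, Cl: 6=6
Not balanced

No, not balanced


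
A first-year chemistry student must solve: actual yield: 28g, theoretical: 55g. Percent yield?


% yield = actual/theoretical × 100
= 28/55 × 100
= 50.91%

50.91%


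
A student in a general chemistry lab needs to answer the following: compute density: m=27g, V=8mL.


ρ = mass/volume
= 27/8
= 3.375 g/mL

3.375 g/mL


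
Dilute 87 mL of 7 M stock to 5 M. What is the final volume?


C1V1 = C2V2
7 × 87 = 5 × V2
V2 = 609/5 = 121.8 mL

121.8 mL


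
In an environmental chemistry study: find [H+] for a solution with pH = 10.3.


[H+] = 10^(-pH) = 10^(-10.3)
= 5.01×10^-11 M

5.01×10^-11 M


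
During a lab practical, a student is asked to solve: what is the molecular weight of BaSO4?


M(BaSO4) = 1×137.33 + 1×32.07 + 4×16.0
= 137.33 + 32.07 + 64.0
= 233.4 g/mol

233.4 g/mol


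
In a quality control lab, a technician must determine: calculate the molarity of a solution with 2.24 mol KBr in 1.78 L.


M = n/V = 2.24/1.78 = 1.258 mol/L

1.258 M


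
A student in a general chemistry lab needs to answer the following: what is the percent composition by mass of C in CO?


M(CO) = 1×12.01 + 1×16.0 = 28.01 g/mol
Mass of C = 1 × 12.01 = 12.01 g/mol
% C = 12.01/28.01 × 100 = 42.88%

42.88%


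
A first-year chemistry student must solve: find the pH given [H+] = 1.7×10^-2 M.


pH = -log10([H+]) = -log10(1.7×10^-2)
= 2 - log10(1.7)
= 2 - 0.23
= 1.77

1.77


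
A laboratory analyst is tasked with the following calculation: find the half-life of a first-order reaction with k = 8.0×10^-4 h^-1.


t½ = ln2/k = 0.693147/(8.0×10^-4 h^-1)
= 866.4 h

866.4 h


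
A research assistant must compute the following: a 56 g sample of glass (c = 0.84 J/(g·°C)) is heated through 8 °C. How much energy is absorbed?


q = mcΔT = 56 × 0.84 × 8
= 376.32 J

376.32 J


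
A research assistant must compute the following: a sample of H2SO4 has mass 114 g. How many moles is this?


M(H2SO4) = 98.09 g/mol
n = mass/M = 114/98.09 = 1.1622 mol

1.1622 mol


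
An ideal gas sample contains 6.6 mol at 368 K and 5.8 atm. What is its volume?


PV = nRT  (R = 0.08206 L·atm/(mol·K))
V = nRT/P = 6.6×0.08206×368/5.8
= 34.363 L

34.363 L


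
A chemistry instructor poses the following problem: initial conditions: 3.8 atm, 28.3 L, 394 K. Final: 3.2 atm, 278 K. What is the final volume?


P1V1/T1 = P2V2/T2
V2 = P1V1T2/(T1P2)
= 3.8×28.3×278/(394×3.2)
= 23.712 L

23.712 L


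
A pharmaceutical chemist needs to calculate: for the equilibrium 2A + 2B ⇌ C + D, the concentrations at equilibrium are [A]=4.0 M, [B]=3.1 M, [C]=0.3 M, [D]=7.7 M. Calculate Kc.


Kc = [C][D]/([A]^2[B]^2)
= (0.3^1 × 7.7^1)/(4.0^2 × 3.1^2)
= 2.31/153.76
= 0.01502

0.01502


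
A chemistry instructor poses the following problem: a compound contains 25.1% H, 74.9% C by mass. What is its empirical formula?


Assume 100 g sample. Moles of each element:
  H: 25.1/1.008 = 24.901 mol
  C: 74.9/12.01 = 6.236 mol
Divide by smallest (6.236):
  H: 24.901/6.236 = 3.99
  C: 6.236/6.236 = 1.0
Empirical formula: CH4

CH4


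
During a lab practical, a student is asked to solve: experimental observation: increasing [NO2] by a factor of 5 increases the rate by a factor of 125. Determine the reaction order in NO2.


rate ∝ [NO2]^n
5^n = 125 → n = 3
Order in NO2: 3

3


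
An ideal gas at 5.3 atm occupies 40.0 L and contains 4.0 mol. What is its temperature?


PV = nRT  (R = 0.08206 L·atm/(mol·K))
T = PV/(nR) = 5.3×40.0/(4.0×0.08206)
= 212.00/0.328240
= 645.87 K

645.87 K


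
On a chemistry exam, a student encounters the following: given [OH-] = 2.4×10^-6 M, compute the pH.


pOH = -log10([OH-]) = -log10(2.4×10^-6)
= 6 - log10(2.4) = 5.62
pH = 14 - pOH = 14 - 5.62 = 8.38

8.38


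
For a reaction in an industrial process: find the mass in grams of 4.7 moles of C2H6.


M(C2H6) = 30.07 g/mol
mass = n × M = 4.7 × 30.07 = 141.33 g

141.33 g
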